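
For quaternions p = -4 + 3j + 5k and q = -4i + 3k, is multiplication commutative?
No: pq = -15 + 25i - 20j ≠ -15 + 7i + 20j - 24k = qp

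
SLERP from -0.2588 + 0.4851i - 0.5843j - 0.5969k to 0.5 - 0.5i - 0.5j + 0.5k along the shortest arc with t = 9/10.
-0.5054 + 0.5342i + 0.3979j - 0.5485k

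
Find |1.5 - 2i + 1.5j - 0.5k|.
2.958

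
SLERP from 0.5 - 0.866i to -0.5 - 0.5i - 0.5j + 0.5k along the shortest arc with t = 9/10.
-0.412 - 0.6041i - 0.4823j + 0.4823k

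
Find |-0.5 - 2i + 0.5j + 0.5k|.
2.179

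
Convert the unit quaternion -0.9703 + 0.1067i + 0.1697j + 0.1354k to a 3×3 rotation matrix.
[[0.9057, 0.299, -0.3004], [-0.2265, 0.9406, 0.253], [0.3582, -0.1611, 0.9196]]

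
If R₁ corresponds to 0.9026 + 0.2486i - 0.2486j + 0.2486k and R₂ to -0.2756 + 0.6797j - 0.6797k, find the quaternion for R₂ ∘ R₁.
0.0892 - 0.0685i + 0.513j - 0.851k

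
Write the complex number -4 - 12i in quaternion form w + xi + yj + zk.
-4 - 12i + 0j + 0k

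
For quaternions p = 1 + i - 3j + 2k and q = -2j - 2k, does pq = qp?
No: pq = -2 + 10i - 4k ≠ -2 - 10i - 4j = qp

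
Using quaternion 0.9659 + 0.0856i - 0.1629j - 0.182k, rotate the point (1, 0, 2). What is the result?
(0.189, -0.592, 2.148)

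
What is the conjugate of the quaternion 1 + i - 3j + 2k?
1 - i + 3j - 2k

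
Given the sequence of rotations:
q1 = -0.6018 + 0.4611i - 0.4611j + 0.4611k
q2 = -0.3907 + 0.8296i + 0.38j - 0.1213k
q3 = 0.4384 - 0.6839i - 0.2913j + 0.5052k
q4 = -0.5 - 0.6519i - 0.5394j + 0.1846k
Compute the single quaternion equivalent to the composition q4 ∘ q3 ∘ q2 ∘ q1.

q2 · q1 = 0.0837 - 0.5601i - 0.487j - 0.6649k
q3 · q2 · q1 = -0.1523 + 0.1369i - 0.9756j - 0.0793k
q4 · q3 · q2 · q1 = -0.3462 + 0.2537i + 0.5435j + 0.7214k
-0.3462 + 0.2537i + 0.5435j + 0.7214k


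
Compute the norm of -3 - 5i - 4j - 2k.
√54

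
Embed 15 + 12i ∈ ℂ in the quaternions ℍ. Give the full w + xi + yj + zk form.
15 + 12i + 0j + 0k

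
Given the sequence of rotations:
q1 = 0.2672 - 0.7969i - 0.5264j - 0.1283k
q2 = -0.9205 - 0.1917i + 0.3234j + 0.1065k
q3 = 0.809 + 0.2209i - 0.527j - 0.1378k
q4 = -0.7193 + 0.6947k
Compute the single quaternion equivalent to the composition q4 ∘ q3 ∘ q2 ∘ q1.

q2 · q1 = -0.2148 + 0.6969i + 0.4615j + 0.5052k
q3 · q2 · q1 = -0.0149 + 0.3137i + 0.2789j + 0.9075k
q4 · q3 · q2 · q1 = -0.6197 - 0.4194i + 0.0173j - 0.6631k
-0.6197 - 0.4194i + 0.0173j - 0.6631k


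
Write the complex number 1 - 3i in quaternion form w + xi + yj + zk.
1 - 3i + 0j + 0k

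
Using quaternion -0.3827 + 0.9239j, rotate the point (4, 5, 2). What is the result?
(-4.243, 5, 1.414)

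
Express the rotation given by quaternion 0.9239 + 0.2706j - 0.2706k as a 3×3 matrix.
[[0.7071, 0.5, 0.5], [-0.5, 0.8536, -0.1464], [-0.5, -0.1464, 0.8536]]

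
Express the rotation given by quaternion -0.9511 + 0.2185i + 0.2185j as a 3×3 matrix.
[[0.9045, 0.0955, -0.4156], [0.0955, 0.9045, 0.4156], [0.4156, -0.4156, 0.809]]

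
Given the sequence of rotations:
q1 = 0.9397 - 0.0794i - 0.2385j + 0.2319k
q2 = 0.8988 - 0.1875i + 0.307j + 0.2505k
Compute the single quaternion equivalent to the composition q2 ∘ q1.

q2 · q1 = 0.8448 - 0.1166i + 0.0977j + 0.5129k
0.8448 - 0.1166i + 0.0977j + 0.5129k


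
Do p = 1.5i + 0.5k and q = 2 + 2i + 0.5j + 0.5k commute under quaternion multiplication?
No: pq = -3.25 + 2.75i + 0.25j + 1.75k ≠ -3.25 + 3.25i - 0.25j + 0.25k = qp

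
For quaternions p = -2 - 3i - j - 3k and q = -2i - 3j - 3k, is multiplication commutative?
No: pq = -18 - 2i + 3j + 13k ≠ -18 + 10i + 9j - k = qp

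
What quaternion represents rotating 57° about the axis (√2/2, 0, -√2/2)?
0.8788 + 0.3374i - 0.3374k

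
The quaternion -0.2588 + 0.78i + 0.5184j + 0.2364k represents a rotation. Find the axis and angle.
axis = (0.8075, 0.5367, 0.2447), θ = 7π/6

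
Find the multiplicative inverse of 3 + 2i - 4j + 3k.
0.0789 - 0.0526i + 0.1053j - 0.0789k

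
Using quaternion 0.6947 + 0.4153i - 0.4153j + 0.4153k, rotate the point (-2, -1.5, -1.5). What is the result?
(1.111, 0.454, -2.657)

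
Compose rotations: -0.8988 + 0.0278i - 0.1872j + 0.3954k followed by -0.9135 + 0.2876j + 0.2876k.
0.7612 + 0.1422i - 0.0795j - 0.6277k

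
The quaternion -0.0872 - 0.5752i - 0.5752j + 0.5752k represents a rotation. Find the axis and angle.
axis = (-√3/3, -√3/3, √3/3), θ = 190°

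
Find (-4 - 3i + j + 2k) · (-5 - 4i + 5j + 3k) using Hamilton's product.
-3 + 24i - 24j - 33k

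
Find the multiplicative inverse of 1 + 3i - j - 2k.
0.0667 - 0.2i + 0.0667j + 0.1333k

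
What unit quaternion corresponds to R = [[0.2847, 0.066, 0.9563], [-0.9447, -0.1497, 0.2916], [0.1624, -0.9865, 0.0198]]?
0.5373 - 0.5947i + 0.3694j - 0.4703k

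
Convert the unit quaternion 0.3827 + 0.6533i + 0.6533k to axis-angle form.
axis = (√2/2, 0, √2/2), θ = 3π/4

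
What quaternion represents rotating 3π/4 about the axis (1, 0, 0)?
0.3827 + 0.9239i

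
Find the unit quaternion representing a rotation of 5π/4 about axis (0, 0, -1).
-0.3827 - 0.9239k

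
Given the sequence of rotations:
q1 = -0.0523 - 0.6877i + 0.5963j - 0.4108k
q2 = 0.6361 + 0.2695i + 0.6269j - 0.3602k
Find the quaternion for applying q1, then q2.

q2 · q1 = -0.3697 - 0.4943i + 0.7049j + 0.3494k
-0.3697 - 0.4943i + 0.7049j + 0.3494k


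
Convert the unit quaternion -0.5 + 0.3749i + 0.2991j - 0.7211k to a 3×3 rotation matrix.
[[-0.2189, -0.4968, -0.8398], [0.9454, -0.3211, -0.0565], [-0.2416, -0.8063, 0.54]]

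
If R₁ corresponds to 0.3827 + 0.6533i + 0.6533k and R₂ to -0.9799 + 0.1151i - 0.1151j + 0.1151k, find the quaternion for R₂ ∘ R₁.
-0.5254 - 0.6713i - 0.044j - 0.5209k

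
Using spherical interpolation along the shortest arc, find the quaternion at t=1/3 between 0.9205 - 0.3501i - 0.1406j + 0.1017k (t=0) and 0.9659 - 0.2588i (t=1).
0.9399 - 0.3211i - 0.0941j + 0.0681k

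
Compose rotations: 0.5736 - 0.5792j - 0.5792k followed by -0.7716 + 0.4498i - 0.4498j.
-0.7031 + 0.5185i + 0.4494j + 0.1864k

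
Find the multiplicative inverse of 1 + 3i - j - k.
0.0833 - 0.25i + 0.0833j + 0.0833k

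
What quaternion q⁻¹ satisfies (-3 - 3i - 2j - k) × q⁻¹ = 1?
-0.1304 + 0.1304i + 0.087j + 0.0435k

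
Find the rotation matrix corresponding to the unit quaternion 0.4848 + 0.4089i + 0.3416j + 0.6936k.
[[-0.1955, -0.3932, 0.8984], [0.9519, -0.2966, 0.0774], [0.236, 0.8703, 0.4322]]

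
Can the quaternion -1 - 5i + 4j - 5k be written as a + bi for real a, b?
No. The quaternion -1 - 5i + 4j - 5k has j-coefficient y = 4 and k-coefficient z = -5, not both zero, so it does not lie in the complex subalgebra spanned by 1 and i.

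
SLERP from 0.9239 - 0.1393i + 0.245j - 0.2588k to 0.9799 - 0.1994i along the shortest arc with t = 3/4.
0.9782 - 0.1866i + 0.0626j - 0.0661k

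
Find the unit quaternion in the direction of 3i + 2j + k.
0.8018i + 0.5345j + 0.2673k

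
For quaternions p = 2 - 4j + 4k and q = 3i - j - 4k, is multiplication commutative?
No: pq = 12 + 26i + 10j + 4k ≠ 12 - 14i - 14j - 20k = qp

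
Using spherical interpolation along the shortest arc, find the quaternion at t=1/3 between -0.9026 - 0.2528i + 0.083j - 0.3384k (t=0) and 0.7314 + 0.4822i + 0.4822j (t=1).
-0.898 - 0.3518i - 0.1162j - 0.2375k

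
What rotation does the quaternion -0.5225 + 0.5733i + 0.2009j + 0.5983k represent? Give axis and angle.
axis = (0.6724, 0.2356, 0.7017), θ = 243°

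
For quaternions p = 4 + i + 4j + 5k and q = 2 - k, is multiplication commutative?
No: pq = 13 - 2i + 9j + 6k ≠ 13 + 6i + 7j + 6k = qp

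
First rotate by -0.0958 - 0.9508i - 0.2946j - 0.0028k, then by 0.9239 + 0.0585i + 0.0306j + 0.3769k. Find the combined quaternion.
-0.0228 - 0.7731i - 0.6333j - 0.0268k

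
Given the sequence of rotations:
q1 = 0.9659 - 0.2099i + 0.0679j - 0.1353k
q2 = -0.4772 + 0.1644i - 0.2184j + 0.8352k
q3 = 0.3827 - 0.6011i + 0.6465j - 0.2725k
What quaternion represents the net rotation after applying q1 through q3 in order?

q2 · q1 = -0.2986 + 0.2318i - 0.3964j + 0.8366k
q3 · q2 · q1 = 0.5093 + 0.701i + 0.095j + 0.49k
0.5093 + 0.701i + 0.095j + 0.49k


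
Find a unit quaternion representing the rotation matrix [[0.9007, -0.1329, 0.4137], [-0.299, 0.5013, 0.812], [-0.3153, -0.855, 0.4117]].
0.8387 - 0.4969i + 0.2173j - 0.0495k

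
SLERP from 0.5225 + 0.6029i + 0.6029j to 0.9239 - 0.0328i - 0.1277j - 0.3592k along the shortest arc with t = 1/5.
0.6904 + 0.5194i + 0.4954j - 0.0906k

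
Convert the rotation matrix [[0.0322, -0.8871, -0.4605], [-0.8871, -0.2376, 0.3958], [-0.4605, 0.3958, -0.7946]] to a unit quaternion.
0.7184i - 0.6174j - 0.3205k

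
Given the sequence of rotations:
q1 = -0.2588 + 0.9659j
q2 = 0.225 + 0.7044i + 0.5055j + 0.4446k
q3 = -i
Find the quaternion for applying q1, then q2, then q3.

q2 · q1 = -0.5465 - 0.6117i + 0.0865j + 0.5653k
q3 · q2 · q1 = -0.6117 + 0.5465i + 0.5653j - 0.0865k
-0.6117 + 0.5465i + 0.5653j - 0.0865k


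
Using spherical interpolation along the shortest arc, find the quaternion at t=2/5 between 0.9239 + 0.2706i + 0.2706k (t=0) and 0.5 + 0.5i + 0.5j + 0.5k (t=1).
0.8061 + 0.3893i + 0.2167j + 0.3893k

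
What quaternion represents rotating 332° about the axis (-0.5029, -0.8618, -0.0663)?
-0.9703 - 0.1217i - 0.2085j - 0.016k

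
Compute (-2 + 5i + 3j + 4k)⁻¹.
-0.037 - 0.0926i - 0.0556j - 0.0741k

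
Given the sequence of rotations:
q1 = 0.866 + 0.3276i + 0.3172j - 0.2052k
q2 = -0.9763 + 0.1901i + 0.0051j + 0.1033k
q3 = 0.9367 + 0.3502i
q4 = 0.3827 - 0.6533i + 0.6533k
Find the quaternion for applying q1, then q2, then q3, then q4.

q2 · q1 = -0.8882 - 0.189i - 0.2324j + 0.3484k
q3 · q2 · q1 = -0.7658 - 0.4881i - 0.3397j + 0.245k
q4 · q3 · q2 · q1 = -0.772 + 0.5354i - 0.2888j - 0.1846k
-0.772 + 0.5354i - 0.2888j - 0.1846k


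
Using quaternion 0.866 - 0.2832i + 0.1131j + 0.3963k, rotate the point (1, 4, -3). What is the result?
(-2.256, 0.984, -4.466)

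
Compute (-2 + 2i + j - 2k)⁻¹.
-0.1538 - 0.1538i - 0.0769j + 0.1538k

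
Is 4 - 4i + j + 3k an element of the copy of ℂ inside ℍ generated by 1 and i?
No. The quaternion 4 - 4i + j + 3k has j-coefficient y = 1 and k-coefficient z = 3, not both zero, so it does not lie in the complex subalgebra spanned by 1 and i.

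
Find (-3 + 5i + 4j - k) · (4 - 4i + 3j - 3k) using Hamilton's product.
-7 + 23i + 26j + 36k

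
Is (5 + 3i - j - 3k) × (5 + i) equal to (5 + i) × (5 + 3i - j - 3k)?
No: pq = 22 + 20i - 8j - 14k ≠ 22 + 20i - 2j - 16k = qp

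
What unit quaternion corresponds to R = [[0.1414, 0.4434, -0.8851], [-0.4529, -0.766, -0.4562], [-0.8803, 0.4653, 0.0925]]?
0.342 + 0.6736i - 0.0035j - 0.6552k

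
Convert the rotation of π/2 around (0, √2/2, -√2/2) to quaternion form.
0.7071 + 0.5j - 0.5k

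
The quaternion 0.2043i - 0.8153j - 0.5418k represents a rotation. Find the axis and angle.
axis = (0.2043, -0.8153, -0.5418), θ = π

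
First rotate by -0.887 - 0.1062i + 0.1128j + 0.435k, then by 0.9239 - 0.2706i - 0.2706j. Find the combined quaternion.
-0.8177 + 0.0242i + 0.4619j + 0.3426k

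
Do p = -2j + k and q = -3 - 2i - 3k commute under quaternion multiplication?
No: pq = 3 + 6i + 4j - 7k ≠ 3 - 6i + 8j + k = qp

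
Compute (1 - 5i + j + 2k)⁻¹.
0.0323 + 0.1613i - 0.0323j - 0.0645k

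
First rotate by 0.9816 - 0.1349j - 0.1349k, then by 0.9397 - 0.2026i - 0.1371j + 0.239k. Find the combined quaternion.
0.9362 - 0.1481i - 0.2887j + 0.1352k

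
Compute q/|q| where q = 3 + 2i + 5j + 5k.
0.378 + 0.252i + 0.6299j + 0.6299k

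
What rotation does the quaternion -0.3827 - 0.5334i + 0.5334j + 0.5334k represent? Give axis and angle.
axis = (-√3/3, √3/3, √3/3), θ = 5π/4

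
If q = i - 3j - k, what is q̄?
-i + 3j + k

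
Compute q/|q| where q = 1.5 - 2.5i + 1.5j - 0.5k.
0.4523 - 0.7538i + 0.4523j - 0.1508k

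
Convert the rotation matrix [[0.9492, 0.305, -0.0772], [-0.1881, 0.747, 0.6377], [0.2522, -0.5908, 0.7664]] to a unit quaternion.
0.9304 - 0.3301i - 0.0885j - 0.1325k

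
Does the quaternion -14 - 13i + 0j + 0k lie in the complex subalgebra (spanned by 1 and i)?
Yes. The quaternion -14 - 13i has j- and k-coefficients y = z = 0, so it lies in the complex subalgebra spanned by 1 and i.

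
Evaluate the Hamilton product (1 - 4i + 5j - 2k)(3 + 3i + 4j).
-5 - i + 13j - 37k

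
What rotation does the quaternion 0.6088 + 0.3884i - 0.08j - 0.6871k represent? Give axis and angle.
axis = (0.4896, -0.1008, -0.8661), θ = 105°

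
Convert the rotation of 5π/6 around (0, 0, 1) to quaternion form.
0.2588 + 0.9659k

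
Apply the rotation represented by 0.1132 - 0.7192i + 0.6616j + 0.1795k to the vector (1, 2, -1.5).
(-1.762, -1.709, 1.106)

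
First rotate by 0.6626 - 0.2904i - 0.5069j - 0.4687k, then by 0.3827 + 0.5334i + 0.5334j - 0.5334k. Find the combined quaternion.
0.4289 - 0.2781i + 0.5643j - 0.6483k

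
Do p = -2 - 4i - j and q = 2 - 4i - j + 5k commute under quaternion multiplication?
No: pq = -21 - 5i + 20j - 10k ≠ -21 + 5i - 20j - 10k = qp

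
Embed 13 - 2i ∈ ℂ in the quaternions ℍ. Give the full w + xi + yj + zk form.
13 - 2i + 0j + 0k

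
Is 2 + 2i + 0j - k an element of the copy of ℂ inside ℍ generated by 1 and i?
No. The quaternion 2 + 2i - k has j-coefficient y = 0 and k-coefficient z = -1, not both zero, so it does not lie in the complex subalgebra spanned by 1 and i.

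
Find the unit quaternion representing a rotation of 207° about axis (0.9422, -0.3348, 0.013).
-0.2334 + 0.9162i - 0.3255j + 0.0126k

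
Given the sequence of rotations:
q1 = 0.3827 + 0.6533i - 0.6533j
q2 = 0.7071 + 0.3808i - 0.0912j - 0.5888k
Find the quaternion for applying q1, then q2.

q2 · q1 = -0.0378 + 0.223i - 0.8815j - 0.4145k
-0.0378 + 0.223i - 0.8815j - 0.4145k


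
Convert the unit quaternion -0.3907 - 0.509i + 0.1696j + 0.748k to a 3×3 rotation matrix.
[[-0.1765, 0.4118, -0.894], [-0.7571, -0.6372, -0.144], [-0.6289, 0.6515, 0.4243]]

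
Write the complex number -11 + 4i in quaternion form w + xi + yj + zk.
-11 + 4i + 0j + 0k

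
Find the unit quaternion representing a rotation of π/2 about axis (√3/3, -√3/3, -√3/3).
0.7071 + 0.4082i - 0.4082j - 0.4082k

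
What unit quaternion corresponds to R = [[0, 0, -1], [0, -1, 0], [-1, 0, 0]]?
-0.7071i + 0.7071k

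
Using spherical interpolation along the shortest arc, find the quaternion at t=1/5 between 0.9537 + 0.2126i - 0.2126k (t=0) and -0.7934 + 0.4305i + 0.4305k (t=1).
0.9596 + 0.082i - 0.269k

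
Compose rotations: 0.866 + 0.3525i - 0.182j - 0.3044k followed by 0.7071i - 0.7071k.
-0.4645 + 0.4837i - 0.034j - 0.741k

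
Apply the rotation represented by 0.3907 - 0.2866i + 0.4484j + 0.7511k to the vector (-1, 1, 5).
(-0.714, 3.865, 3.399)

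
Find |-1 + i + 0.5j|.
1.5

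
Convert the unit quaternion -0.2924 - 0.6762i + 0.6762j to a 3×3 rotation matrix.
[[0.0855, -0.9145, -0.3954], [-0.9145, 0.0855, -0.3954], [0.3954, 0.3954, -0.829]]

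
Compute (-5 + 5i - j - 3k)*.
-5 - 5i + j + 3k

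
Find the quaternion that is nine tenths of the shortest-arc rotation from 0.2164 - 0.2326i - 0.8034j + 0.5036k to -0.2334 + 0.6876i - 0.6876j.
-0.1932 + 0.6218i - 0.7562j + 0.0653k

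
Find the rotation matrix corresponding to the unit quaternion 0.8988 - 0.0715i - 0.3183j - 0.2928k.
[[0.6259, 0.5719, -0.5303], [-0.4808, 0.8183, 0.3149], [0.614, 0.0579, 0.7871]]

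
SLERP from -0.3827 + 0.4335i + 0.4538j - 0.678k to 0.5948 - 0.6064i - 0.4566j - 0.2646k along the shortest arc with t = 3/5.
-0.5801 + 0.6117i + 0.52j - 0.1376k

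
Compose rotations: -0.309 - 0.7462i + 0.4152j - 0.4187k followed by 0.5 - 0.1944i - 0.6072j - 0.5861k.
-0.2929 + 0.1846i + 0.7512j - 0.5621k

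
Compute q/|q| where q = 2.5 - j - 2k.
0.7454 - 0.2981j - 0.5963k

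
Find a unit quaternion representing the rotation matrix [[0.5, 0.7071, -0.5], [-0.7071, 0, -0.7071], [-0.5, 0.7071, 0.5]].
0.7071 + 0.5i - 0.5k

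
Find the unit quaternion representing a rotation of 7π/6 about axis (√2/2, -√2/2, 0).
-0.2588 + 0.683i - 0.683j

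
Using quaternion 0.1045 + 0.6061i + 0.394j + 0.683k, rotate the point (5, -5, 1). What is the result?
(-1.981, 6.852, 0.358)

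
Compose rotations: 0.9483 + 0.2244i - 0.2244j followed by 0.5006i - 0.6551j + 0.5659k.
-0.2593 + 0.6017i - 0.4942j + 0.5713k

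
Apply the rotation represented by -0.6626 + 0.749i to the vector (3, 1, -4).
(3, -4.092, -0.505)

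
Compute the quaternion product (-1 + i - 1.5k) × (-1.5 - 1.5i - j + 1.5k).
5.25 - 1.5i + 1.75j - 0.25k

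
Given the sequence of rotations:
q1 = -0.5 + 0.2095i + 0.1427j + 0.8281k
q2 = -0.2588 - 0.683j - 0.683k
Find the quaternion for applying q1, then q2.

q2 · q1 = 0.7925 - 0.5223i + 0.1615j + 0.2703k
0.7925 - 0.5223i + 0.1615j + 0.2703k


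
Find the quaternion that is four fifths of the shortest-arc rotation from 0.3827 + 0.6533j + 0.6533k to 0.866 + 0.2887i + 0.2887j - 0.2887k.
0.8646 + 0.2552i + 0.4242j - 0.0862k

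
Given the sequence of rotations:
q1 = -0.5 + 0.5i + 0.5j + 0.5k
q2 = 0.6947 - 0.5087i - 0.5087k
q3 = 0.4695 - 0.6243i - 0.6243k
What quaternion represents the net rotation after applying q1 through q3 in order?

q2 · q1 = 0.1613 + 0.856i + 0.3473j + 0.3473k
q3 · q2 · q1 = 0.827 + 0.518i - 0.1545j - 0.1545k
0.827 + 0.518i - 0.1545j - 0.1545k


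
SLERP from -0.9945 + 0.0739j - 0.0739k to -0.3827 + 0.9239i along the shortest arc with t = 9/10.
-0.4881 + 0.8727i + 0.0094j - 0.0094k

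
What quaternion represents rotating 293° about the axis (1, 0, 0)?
-0.8339 + 0.5519i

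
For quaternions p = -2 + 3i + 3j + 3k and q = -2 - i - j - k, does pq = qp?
Yes: pq = qp = 13 - 4i - 4j - 4k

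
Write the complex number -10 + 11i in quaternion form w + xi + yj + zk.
-10 + 11i + 0j + 0k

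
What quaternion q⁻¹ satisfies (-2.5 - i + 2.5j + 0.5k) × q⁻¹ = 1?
-0.1818 + 0.0727i - 0.1818j - 0.0364k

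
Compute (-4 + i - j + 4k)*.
-4 - i + j - 4k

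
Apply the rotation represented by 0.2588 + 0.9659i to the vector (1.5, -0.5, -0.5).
(1.5, 0.683, 0.183)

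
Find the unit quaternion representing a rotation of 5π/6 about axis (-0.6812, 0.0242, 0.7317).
0.2588 - 0.658i + 0.0234j + 0.7068k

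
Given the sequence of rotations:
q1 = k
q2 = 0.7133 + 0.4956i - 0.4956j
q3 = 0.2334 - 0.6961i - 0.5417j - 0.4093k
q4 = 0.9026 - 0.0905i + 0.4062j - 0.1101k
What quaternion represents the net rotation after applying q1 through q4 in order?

q2 · q1 = -0.4956i - 0.4956j + 0.7133k
q3 · q2 · q1 = -0.3215 - 0.7049i + 0.5837j + 0.243k
q4 · q3 · q2 · q1 = -0.5643 - 0.4442i + 0.4959j + 0.4882k
-0.5643 - 0.4442i + 0.4959j + 0.4882k


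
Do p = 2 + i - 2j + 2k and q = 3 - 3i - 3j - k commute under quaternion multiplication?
No: pq = 5 + 5i - 17j - 5k ≠ 5 - 11i - 7j + 13k = qp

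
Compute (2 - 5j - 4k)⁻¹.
0.0444 + 0.1111j + 0.0889k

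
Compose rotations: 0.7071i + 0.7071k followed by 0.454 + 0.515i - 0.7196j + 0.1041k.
-0.4378 - 0.1878i - 0.2905j + 0.8299k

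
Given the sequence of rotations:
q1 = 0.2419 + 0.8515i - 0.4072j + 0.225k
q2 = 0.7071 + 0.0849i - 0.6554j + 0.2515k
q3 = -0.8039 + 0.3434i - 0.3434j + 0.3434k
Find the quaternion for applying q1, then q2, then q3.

q2 · q1 = -0.2247 + 0.5776i - 0.2514j + 0.7434k
q3 · q2 · q1 = -0.3593 - 0.7104i + 0.2223j - 0.5628k
-0.3593 - 0.7104i + 0.2223j - 0.5628k


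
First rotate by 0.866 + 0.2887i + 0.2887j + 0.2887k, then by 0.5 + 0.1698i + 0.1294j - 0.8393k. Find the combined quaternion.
0.5889 + 0.5711i - 0.0349j - 0.5708k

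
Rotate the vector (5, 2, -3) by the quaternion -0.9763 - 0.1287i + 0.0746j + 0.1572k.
(5.831, 0.888, -1.792)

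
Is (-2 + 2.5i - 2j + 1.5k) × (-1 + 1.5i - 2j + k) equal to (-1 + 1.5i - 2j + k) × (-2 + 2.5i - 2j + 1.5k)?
No: pq = -7.25 - 4.5i + 5.75j - 5.5k ≠ -7.25 - 6.5i + 6.25j - 1.5k = qp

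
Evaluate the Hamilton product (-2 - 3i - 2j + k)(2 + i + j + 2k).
-1 - 13i + j - 3k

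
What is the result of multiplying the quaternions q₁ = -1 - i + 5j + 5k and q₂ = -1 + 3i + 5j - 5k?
4 - 52i - 20k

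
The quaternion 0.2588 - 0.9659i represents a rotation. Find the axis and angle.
axis = (-1, 0, 0), θ = 5π/6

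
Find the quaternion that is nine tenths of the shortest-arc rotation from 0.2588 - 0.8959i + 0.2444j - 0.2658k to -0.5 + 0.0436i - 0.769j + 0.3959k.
0.5005 - 0.1508i + 0.7509j - 0.4037k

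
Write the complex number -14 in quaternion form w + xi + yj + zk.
-14 + 0i + 0j + 0k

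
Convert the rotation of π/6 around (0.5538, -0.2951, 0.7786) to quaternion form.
0.9659 + 0.1433i - 0.0764j + 0.2015k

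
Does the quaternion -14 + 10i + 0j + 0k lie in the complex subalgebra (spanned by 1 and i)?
Yes. The quaternion -14 + 10i has j- and k-coefficients y = z = 0, so it lies in the complex subalgebra spanned by 1 and i.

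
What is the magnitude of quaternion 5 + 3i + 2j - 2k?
√42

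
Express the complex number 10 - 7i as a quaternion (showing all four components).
10 - 7i + 0j + 0k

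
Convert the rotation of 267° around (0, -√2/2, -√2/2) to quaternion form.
-0.6884 - 0.5129j - 0.5129k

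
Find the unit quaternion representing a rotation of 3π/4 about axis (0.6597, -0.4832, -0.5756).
0.3827 + 0.6095i - 0.4464j - 0.5318k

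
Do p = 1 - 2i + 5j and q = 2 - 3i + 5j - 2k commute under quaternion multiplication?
No: pq = -29 - 17i + 11j + 3k ≠ -29 + 3i + 19j - 7k = qp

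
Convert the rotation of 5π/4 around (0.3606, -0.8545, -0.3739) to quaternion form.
-0.3827 + 0.3332i - 0.7895j - 0.3454k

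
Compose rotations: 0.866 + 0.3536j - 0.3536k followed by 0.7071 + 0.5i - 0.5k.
0.4355 + 0.6098i + 0.4268j - 0.5062k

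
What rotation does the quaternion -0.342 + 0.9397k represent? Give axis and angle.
axis = (0, 0, 1), θ = 220°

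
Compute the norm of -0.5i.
0.5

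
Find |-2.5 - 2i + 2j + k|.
3.905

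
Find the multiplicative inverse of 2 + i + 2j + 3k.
0.1111 - 0.0556i - 0.1111j - 0.1667k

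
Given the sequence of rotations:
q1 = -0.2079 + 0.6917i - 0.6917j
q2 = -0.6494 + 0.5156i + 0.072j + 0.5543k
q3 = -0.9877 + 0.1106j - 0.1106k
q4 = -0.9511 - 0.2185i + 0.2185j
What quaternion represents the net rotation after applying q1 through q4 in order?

q2 · q1 = -0.1718 - 0.173i + 0.8176j - 0.5217k
q3 · q2 · q1 = 0.0216 + 0.2036i - 0.8074j + 0.5534k
q4 · q3 · q2 · q1 = 0.2004 - 0.0774i + 0.8936j - 0.3944k
0.2004 - 0.0774i + 0.8936j - 0.3944k


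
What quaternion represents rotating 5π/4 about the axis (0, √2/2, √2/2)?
-0.3827 + 0.6533j + 0.6533k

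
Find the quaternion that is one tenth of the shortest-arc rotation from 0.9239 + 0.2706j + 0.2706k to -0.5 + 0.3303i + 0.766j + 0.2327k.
0.9603 - 0.0462i + 0.1536j + 0.2282k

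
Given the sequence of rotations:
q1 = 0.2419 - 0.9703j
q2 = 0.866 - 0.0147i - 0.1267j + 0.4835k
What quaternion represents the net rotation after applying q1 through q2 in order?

q2 · q1 = 0.0865 + 0.4656i - 0.8709j + 0.1312k
0.0865 + 0.4656i - 0.8709j + 0.1312k


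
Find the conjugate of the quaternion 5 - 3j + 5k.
5 + 3j - 5k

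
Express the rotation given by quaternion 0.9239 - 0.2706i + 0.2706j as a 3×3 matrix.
[[0.8536, -0.1464, 0.5], [-0.1464, 0.8536, 0.5], [-0.5, -0.5, 0.7071]]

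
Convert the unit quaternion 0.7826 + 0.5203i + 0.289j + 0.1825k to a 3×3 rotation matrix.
[[0.7663, 0.0151, 0.6423], [0.5864, 0.392, -0.7089], [-0.2624, 0.9199, 0.2915]]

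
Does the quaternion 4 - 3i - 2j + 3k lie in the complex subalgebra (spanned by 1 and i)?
No. The quaternion 4 - 3i - 2j + 3k has j-coefficient y = -2 and k-coefficient z = 3, not both zero, so it does not lie in the complex subalgebra spanned by 1 and i.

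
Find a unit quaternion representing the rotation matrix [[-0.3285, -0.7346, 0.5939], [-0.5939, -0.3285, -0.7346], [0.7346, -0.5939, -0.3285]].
0.061 + 0.5763i - 0.5763j + 0.5763k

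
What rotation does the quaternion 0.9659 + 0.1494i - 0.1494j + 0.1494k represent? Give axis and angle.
axis = (√3/3, -√3/3, √3/3), θ = π/6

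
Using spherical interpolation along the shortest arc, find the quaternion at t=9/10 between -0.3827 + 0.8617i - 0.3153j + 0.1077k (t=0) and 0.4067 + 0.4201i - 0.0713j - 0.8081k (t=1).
0.3392 + 0.5312i - 0.1145j - 0.7679k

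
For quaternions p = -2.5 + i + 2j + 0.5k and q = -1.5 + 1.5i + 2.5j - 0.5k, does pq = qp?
No: pq = -2.5 - 7.5i - 8j ≠ -2.5 - 3i - 10.5j + k = qp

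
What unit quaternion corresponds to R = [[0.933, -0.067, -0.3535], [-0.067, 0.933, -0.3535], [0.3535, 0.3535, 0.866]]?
0.9659 + 0.183i - 0.183j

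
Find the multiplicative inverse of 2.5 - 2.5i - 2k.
0.1515 + 0.1515i + 0.1212k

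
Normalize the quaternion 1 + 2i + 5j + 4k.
0.1474 + 0.2949i + 0.7372j + 0.5898k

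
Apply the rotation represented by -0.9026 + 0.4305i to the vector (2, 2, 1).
(2, 2.036, -0.925)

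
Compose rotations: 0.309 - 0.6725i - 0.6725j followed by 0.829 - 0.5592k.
0.2562 - 0.9336i - 0.1814j - 0.1728k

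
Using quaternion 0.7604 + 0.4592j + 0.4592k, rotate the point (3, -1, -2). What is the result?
(-0.229, 0.673, -3.673)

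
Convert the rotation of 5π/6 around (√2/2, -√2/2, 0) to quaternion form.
0.2588 + 0.683i - 0.683j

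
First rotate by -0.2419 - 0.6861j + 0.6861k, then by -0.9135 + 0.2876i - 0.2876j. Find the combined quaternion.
0.0237 - 0.2669i + 0.499j - 0.8241k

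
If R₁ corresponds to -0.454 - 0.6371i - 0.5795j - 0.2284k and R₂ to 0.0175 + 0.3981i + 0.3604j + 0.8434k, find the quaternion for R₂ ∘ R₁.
0.6472 + 0.2145i - 0.6202j - 0.388k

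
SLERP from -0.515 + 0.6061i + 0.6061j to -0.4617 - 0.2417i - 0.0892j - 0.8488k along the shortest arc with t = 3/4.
-0.6145 + 0.0061i + 0.1454j - 0.7754k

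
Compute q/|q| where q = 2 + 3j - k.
0.5345 + 0.8018j - 0.2673k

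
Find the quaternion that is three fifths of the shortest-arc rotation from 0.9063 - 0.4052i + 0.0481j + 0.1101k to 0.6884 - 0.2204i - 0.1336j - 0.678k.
0.8567 - 0.3258i - 0.0659j - 0.3944k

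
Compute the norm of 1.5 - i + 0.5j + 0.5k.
1.936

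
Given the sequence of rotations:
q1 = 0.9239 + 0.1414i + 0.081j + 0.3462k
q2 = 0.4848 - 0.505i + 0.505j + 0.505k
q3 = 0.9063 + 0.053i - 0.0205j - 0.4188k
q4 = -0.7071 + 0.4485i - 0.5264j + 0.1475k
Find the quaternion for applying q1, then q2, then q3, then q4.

q2 · q1 = 0.3036 - 0.2641i + 0.7521j + 0.5221k
q3 · q2 · q1 = 0.5232 + 0.081i + 0.7583j + 0.3805k
q4 · q3 · q2 · q1 = -0.0632 - 0.1348i - 0.9703j + 0.1909k
-0.0632 - 0.1348i - 0.9703j + 0.1909k


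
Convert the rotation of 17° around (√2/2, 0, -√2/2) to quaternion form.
0.989 + 0.1045i - 0.1045k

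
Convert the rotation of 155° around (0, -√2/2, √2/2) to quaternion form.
0.2164 - 0.6903j + 0.6903k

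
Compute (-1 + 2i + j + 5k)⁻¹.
-0.0323 - 0.0645i - 0.0323j - 0.1613k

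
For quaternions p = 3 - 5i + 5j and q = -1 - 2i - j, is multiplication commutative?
No: pq = -8 - i - 8j + 15k ≠ -8 - i - 8j - 15k = qp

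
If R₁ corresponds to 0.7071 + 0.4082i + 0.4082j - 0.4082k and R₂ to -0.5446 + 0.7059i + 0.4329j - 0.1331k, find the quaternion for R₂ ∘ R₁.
-0.9043 + 0.1545i + 0.3176j + 0.2396k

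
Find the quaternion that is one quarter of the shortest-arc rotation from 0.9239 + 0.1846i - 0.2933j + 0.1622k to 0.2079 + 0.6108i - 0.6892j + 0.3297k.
0.8062 + 0.3271i - 0.4377j + 0.227k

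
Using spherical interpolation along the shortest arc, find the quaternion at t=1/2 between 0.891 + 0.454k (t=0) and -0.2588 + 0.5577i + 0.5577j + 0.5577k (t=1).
0.4421 + 0.39i + 0.39j + 0.7074k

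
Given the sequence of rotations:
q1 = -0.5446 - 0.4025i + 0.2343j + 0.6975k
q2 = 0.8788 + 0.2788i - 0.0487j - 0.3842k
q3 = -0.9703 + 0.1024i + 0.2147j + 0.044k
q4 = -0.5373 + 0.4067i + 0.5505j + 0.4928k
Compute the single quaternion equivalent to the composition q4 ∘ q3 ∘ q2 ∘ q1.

q2 · q1 = -0.087 - 0.4495i + 0.1926j + 0.8679k
q3 · q2 · q1 = 0.0509 + 0.6051i - 0.3142j - 0.7297k
q4 · q3 · q2 · q1 = 0.2591 - 0.5513i + 0.7918j - 0.0437k
0.2591 - 0.5513i + 0.7918j - 0.0437k


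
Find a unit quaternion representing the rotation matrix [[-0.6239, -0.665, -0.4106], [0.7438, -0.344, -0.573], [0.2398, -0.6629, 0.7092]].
0.4305 - 0.0522i - 0.3777j + 0.8181k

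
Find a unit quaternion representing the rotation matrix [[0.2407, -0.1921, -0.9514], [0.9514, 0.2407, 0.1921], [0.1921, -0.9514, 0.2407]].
0.6561 - 0.4357i - 0.4357j + 0.4357k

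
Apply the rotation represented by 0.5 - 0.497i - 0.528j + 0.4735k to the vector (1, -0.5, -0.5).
(0.468, 0.971, 0.582)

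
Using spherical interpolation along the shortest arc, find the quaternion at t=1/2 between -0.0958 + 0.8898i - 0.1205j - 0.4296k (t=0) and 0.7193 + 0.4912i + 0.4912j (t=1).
0.3854 + 0.8535i + 0.2291j - 0.2655k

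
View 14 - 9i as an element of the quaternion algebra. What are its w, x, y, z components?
14 - 9i + 0j + 0k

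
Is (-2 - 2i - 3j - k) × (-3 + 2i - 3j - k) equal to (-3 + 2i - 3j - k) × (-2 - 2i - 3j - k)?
No: pq = 2i + 11j + 17k ≠ 2i + 19j - 7k = qp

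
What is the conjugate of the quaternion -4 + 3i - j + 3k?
-4 - 3i + j - 3k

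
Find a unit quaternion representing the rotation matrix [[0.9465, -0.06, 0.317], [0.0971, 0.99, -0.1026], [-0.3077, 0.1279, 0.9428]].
0.9848 + 0.0585i + 0.1586j + 0.0399k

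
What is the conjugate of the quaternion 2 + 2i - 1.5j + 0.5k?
2 - 2i + 1.5j - 0.5k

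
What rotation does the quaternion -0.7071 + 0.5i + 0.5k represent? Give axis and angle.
axis = (√2/2, 0, √2/2), θ = 3π/2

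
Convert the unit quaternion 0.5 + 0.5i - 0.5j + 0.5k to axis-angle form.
axis = (√3/3, -√3/3, √3/3), θ = 2π/3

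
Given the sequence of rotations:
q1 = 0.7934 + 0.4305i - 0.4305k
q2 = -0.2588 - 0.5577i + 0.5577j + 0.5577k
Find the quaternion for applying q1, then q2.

q2 · q1 = 0.2748 - 0.794i + 0.4425j + 0.3138k
0.2748 - 0.794i + 0.4425j + 0.3138k


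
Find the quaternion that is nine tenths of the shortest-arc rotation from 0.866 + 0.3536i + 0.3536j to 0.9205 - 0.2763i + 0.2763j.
0.9328 - 0.2142i + 0.29j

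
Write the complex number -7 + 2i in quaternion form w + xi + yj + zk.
-7 + 2i + 0j + 0k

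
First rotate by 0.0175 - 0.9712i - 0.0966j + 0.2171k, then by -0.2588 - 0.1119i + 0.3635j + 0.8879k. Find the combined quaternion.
-0.2709 + 0.4141i - 0.8067j + 0.3232k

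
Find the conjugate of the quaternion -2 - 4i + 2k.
-2 + 4i - 2k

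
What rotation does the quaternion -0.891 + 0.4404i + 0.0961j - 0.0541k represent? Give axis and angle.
axis = (0.97, 0.2117, -0.1192), θ = 306°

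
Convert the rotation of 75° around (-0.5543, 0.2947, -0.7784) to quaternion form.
0.7934 - 0.3374i + 0.1794j - 0.4739k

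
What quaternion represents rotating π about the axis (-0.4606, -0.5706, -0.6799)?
-0.4606i - 0.5706j - 0.6799k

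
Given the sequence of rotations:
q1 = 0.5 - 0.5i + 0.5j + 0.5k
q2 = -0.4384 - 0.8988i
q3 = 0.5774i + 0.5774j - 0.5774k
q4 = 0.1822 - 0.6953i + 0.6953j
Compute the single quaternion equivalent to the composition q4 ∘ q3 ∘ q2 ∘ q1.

q2 · q1 = -0.6686 - 0.2302i + 0.2302j - 0.6686k
q3 · q2 · q1 = -0.386 - 0.6392i + 0.1329j + 0.6519k
q4 · q3 · q2 · q1 = -0.6072 + 0.6052i + 0.2091j + 0.4708k
-0.6072 + 0.6052i + 0.2091j + 0.4708k


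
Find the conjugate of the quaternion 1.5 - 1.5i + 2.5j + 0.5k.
1.5 + 1.5i - 2.5j - 0.5k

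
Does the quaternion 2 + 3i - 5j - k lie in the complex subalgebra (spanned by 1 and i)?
No. The quaternion 2 + 3i - 5j - k has j-coefficient y = -5 and k-coefficient z = -1, not both zero, so it does not lie in the complex subalgebra spanned by 1 and i.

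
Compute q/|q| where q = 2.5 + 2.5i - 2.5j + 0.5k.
0.5735 + 0.5735i - 0.5735j + 0.1147k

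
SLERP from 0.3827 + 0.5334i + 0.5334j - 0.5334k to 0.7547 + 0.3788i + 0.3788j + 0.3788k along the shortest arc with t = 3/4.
0.7321 + 0.4699i + 0.4699j + 0.1498k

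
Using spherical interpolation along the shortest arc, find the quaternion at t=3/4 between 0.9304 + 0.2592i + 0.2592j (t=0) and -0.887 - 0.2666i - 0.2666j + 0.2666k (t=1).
0.9041 + 0.2666i + 0.2666j - 0.201k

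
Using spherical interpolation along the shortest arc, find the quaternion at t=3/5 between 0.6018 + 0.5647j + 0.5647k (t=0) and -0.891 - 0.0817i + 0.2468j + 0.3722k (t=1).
0.991 + 0.0614i + 0.1167j + 0.0225k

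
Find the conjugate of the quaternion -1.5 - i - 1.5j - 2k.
-1.5 + i + 1.5j + 2k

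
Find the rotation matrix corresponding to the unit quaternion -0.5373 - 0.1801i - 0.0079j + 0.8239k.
[[-0.3577, 0.8882, -0.2883], [-0.8825, -0.4225, -0.2066], [-0.3053, 0.1805, 0.935]]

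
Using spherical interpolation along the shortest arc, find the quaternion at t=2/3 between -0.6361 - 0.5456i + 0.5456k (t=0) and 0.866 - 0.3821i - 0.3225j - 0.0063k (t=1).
-0.9373 + 0.0659i + 0.2494j + 0.2345k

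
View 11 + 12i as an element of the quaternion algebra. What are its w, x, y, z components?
11 + 12i + 0j + 0k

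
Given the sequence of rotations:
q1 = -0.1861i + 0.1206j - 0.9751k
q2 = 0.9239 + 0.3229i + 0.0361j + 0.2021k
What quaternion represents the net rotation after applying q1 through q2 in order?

q2 · q1 = 0.2528 - 0.2315i + 0.3887j - 0.8552k
0.2528 - 0.2315i + 0.3887j - 0.8552k


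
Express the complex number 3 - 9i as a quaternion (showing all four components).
3 - 9i + 0j + 0k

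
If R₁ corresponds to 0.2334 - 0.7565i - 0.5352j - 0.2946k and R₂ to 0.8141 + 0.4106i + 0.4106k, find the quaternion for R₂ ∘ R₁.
0.6216 - 0.3003i - 0.6254j - 0.3638k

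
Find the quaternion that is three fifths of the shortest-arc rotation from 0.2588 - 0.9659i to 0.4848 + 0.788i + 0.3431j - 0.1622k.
-0.2012 - 0.9476i - 0.2244j + 0.1061k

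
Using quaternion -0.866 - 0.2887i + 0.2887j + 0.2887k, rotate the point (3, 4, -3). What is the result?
(5.333, 1.666, 1.667)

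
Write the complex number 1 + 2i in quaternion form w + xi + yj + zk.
1 + 2i + 0j + 0k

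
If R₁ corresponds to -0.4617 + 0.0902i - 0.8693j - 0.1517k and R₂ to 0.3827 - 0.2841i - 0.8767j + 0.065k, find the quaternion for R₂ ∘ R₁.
-0.9033 + 0.3552i + 0.0349j + 0.238k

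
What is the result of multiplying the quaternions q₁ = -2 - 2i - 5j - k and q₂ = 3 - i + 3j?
7 - i - 20j - 14k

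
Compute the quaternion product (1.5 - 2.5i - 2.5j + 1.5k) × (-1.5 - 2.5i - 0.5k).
-7.75 + 1.25i - 1.25j - 9.25k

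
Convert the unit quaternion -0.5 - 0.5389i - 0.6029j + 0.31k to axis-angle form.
axis = (-0.6223, -0.6962, 0.358), θ = 4π/3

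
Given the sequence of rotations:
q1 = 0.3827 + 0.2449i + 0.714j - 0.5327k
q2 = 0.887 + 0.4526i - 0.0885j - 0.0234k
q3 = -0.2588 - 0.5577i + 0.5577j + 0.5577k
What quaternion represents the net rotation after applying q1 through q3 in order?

q2 · q1 = 0.2793 + 0.4543i + 0.8348j - 0.1366k
q3 · q2 · q1 = -0.2083 - 0.8151i + 0.1169j - 0.5278k
-0.2083 - 0.8151i + 0.1169j - 0.5278k


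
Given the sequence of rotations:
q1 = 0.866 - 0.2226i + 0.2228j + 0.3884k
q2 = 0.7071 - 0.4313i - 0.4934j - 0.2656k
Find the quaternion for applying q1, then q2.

q2 · q1 = 0.7294 - 0.6634i - 0.0431j - 0.1613k
0.7294 - 0.6634i - 0.0431j - 0.1613k


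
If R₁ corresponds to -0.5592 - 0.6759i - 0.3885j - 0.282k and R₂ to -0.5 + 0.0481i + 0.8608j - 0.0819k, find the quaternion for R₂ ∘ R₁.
0.6234 + 0.0365i - 0.2182j + 0.7499k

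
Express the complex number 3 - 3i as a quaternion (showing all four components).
3 - 3i + 0j + 0k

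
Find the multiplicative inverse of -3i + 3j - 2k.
0.1364i - 0.1364j + 0.0909k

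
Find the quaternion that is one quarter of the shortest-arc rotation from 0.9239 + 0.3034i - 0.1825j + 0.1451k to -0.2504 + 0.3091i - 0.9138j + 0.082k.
0.7495 + 0.3923i - 0.5078j + 0.163k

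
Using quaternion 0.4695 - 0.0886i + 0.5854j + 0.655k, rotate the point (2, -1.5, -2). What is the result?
(-0.876, -0.867, -2.955)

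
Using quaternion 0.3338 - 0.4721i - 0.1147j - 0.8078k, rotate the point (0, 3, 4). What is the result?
(4.687, -0.251, 1.722)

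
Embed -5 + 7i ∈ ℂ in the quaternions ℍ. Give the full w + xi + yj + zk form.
-5 + 7i + 0j + 0k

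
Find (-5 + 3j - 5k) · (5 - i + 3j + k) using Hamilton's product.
-29 + 23i + 5j - 27k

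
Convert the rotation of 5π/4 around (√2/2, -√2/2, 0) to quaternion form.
-0.3827 + 0.6533i - 0.6533j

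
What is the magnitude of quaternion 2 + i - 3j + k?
√15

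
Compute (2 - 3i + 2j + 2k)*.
2 + 3i - 2j - 2k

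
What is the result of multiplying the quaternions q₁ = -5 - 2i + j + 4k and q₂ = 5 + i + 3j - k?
-22 - 28i - 8j + 18k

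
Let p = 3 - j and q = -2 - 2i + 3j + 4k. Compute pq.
-3 - 10i + 11j + 10k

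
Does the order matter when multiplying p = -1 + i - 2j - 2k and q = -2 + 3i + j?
Yes: pq = 1 - 3i - 3j + 11k ≠ 1 - 7i + 9j - 3k = qp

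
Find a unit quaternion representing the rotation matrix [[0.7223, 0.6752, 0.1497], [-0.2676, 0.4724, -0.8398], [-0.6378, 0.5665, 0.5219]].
0.8241 + 0.4266i + 0.2389j - 0.286k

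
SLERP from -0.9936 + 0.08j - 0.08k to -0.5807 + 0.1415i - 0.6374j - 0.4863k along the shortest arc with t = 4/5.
-0.7254 + 0.1202i - 0.5226j - 0.4317k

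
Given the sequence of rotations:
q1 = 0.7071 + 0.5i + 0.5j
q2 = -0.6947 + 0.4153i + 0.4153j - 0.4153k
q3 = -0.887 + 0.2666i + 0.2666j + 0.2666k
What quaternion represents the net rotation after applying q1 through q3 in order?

q2 · q1 = -0.9065 + 0.154i - 0.2613j - 0.2937k
q3 · q2 · q1 = 0.911 - 0.3869i + 0.1095j - 0.0919k
0.911 - 0.3869i + 0.1095j - 0.0919k


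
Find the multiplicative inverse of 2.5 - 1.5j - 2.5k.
0.1695 + 0.1017j + 0.1695k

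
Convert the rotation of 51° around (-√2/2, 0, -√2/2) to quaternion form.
0.9026 - 0.3044i - 0.3044k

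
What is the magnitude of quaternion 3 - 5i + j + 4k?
√51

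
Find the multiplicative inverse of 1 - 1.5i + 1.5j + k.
0.1538 + 0.2308i - 0.2308j - 0.1538k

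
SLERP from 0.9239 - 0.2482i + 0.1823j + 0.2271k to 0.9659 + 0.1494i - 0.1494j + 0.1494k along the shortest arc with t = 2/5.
0.9737 - 0.0913i + 0.0506j + 0.2027k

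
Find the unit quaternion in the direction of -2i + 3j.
-0.5547i + 0.8321j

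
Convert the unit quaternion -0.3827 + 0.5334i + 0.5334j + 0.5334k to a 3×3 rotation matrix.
[[-0.1381, 0.9773, 0.1608], [0.1608, -0.1381, 0.9773], [0.9773, 0.1608, -0.1381]]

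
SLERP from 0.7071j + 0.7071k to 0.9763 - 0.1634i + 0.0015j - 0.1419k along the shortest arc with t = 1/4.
-0.3528 + 0.0591i + 0.6339j + 0.6857k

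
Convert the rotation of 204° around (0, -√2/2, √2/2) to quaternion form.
-0.2079 - 0.6917j + 0.6917k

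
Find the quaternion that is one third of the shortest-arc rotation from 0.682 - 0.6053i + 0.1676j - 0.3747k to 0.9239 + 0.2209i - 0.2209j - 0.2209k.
0.86 - 0.3588i + 0.0373j - 0.3611k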